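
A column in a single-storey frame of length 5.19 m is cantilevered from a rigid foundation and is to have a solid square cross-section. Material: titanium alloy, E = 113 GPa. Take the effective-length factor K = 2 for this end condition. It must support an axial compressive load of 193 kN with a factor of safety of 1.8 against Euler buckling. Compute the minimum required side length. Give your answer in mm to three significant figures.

Required P_cr = n·P = 1.8 × 193 = 347.4 kN
L_e = K·L = 2 × 5.19 = 10.38 m
Required I = P_cr·L_e²/(π²E) = 3.474×10^5 × 10.38² / (π² × 1.13×10^11) = 3.356×10^-5 m⁴
I_req = 3.356×10^7 mm⁴
Solid square: I = a⁴/12  ⇒  a = (12I)^(1/4) = (12×3.356×10^7)^(1/4) = 142 mm

a ≈ 142 mm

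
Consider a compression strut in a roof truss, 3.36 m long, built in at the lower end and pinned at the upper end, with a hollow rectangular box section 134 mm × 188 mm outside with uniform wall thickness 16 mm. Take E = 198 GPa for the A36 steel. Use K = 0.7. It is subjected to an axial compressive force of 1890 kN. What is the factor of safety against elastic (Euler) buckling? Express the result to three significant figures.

n ≈ 4.47

Inner dimensions: h_i = 188 − 2×16 = 156.0 mm, b_i = 134 − 2×16 = 102.0 mm
Weak-axis I_min = (h_o·b_o³ − h_i·b_i³)/12 with b_o = 134, b_i = 102.0 mm (shorter outer/inner sides).
I_min = (188×134³ − 156.0×102.0³)/12 = 2.390×10^7 mm⁴
I = 2.390×10^7 mm⁴ = 2.390×10^-5 m⁴
Effective length L_e = K·L = 0.7 × 3.36 = 2.352 m
P_cr = π²EI / L_e² = π² × 198×10⁹ × 2.390×10^-5 / 2.352² = 8.443×10^6 N
Factor of safety n = P_cr / P = 8442.8 / 1890 = 4.47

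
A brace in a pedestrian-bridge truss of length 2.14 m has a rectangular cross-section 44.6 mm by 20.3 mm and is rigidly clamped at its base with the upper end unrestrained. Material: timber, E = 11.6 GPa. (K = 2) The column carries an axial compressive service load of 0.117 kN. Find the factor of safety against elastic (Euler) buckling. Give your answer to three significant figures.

Buckling occurs about the weak axis: I_min = h·b³/12 with b = 20.3 mm (the shorter side).
I_min = 44.6×20.3³/12 = 3.109×10^4 mm⁴
I = 3.109×10^4 mm⁴ = 3.109×10^-8 m⁴
Effective length L_e = K·L = 2 × 2.14 = 4.280 m
P_cr = π²EI / L_e² = π² × 11.6×10⁹ × 3.109×10^-8 / 4.280² = 194.3 N
Factor of safety n = P_cr / P = 0.19432 / 0.117 = 1.66

n ≈ 1.66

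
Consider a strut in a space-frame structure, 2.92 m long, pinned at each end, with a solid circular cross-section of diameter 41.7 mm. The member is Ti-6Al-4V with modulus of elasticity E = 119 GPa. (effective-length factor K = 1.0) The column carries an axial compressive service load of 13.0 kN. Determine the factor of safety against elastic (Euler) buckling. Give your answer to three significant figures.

n ≈ 1.57

I = πd⁴/64 = π×41.7⁴/64 = 1.484×10^5 mm⁴
I = 1.484×10^5 mm⁴ = 1.484×10^-7 m⁴
Effective length L_e = K·L = 1 × 2.92 = 2.920 m
P_cr = π²EI / L_e² = π² × 119×10⁹ × 1.484×10^-7 / 2.920² = 2.045×10^4 N
Factor of safety n = P_cr / P = 20.445 / 13.0 = 1.57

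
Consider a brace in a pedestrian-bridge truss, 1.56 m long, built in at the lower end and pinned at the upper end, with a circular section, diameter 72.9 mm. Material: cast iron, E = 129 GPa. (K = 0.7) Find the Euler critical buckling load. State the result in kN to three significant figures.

I = πd⁴/64 = π×72.9⁴/64 = 1.386×10^6 mm⁴
I = 1.386×10^6 mm⁴ = 1.386×10^-6 m⁴
Effective length L_e = K·L = 0.7 × 1.56 = 1.092 m
P_cr = π²EI / L_e² = π² × 129×10⁹ × 1.386×10^-6 / 1.092² = 1.480×10^6 N

P_cr ≈ 1480 kN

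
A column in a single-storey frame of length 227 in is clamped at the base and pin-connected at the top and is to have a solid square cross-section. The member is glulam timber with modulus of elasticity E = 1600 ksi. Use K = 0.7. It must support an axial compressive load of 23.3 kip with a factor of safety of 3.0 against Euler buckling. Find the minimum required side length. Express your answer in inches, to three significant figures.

Required P_cr = n·P = 3.0 × 23.3 = 69.90 kip
L_e = K·L = 0.7 × 227 = 158.9 in
Required I = P_cr·L_e²/(π²E) = 6.990×10^4 × 158.9² / (π² × 1.60×10^6) = 111.8 in⁴
Solid square: I = a⁴/12  ⇒  a = (12I)^(1/4) = (12×111.8)^(1/4) = 6.05 in

a ≈ 6.05 in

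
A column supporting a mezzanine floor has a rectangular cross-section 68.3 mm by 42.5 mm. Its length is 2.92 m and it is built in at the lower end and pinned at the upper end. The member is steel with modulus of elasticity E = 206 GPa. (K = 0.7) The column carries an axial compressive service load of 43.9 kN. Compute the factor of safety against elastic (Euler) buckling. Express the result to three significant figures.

Buckling occurs about the weak axis: I_min = h·b³/12 with b = 42.5 mm (the shorter side).
I_min = 68.3×42.5³/12 = 4.369×10^5 mm⁴
I = 4.369×10^5 mm⁴ = 4.369×10^-7 m⁴
Effective length L_e = K·L = 0.7 × 2.92 = 2.044 m
P_cr = π²EI / L_e² = π² × 206×10⁹ × 4.369×10^-7 / 2.044² = 2.126×10^5 N
Factor of safety n = P_cr / P = 212.62 / 43.9 = 4.84

n ≈ 4.84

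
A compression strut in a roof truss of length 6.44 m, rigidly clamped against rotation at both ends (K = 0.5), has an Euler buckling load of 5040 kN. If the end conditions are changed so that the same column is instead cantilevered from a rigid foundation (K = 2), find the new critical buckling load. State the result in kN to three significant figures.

P_cr ∝ 1/K², so P_cr,new = P_cr,old × (K_old/K_new)² = 5040 × (0.5/2)²
= 5040 × 0.06250 = 315 kN

P_cr ≈ 315 kN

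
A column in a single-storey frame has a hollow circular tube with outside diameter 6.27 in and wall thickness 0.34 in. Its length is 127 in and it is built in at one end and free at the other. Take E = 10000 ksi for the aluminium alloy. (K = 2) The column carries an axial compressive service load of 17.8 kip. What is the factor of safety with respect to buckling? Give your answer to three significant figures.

n ≈ 2.40

Inner diameter d_i = 6.27 − 2×0.34 = 5.590 in
I = π(d_o⁴ − d_i⁴)/64 = π(6.27⁴ − 5.590⁴)/64 = 27.93 in⁴
Effective length L_e = K·L = 2 × 127 = 254.0 in
P_cr = π²EI / L_e² = π² × 10000×10³ × 27.93 / 254.0² = 4.273×10^4 lb
Factor of safety n = P_cr / P = 42.733 / 17.8 = 2.40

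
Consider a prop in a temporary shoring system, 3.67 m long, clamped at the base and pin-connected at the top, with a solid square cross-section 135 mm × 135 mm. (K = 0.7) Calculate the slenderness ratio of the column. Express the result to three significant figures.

I = a⁴/12 = 135⁴/12 = 2.768×10^7 mm⁴
A = 1.823×10^4 mm²;  r_min = √(I/A) = √(2.768×10^7/1.823×10^4) = 38.97 mm
L_e = K·L = 0.7 × 3.67 m = 2.569 m = 2569.0 mm
λ = L_e / r_min = 2569.0 / 38.97 = 65.9

λ ≈ 65.9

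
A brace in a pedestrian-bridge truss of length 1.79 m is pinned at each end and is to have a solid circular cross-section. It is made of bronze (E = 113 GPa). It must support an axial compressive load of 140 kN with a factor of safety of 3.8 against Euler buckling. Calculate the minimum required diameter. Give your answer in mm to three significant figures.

d ≈ 74.7 mm

Required P_cr = n·P = 3.8 × 140 = 532.0 kN
L_e = K·L = 1 × 1.79 = 1.790 m
Required I = P_cr·L_e²/(π²E) = 5.320×10^5 × 1.790² / (π² × 1.13×10^11) = 1.528×10^-6 m⁴
I_req = 1.528×10^6 mm⁴
Solid circle: I = πd⁴/64  ⇒  d = (64I/π)^(1/4) = (64×1.528×10^6/π)^(1/4) = 74.7 mm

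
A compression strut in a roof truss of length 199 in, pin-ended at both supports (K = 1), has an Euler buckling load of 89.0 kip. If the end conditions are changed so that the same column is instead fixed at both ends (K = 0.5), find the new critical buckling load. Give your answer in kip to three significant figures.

P_cr ∝ 1/K², so P_cr,new = P_cr,old × (K_old/K_new)² = 89.0 × (1/0.5)²
= 89.0 × 4.000 = 356 kip

P_cr ≈ 356 kip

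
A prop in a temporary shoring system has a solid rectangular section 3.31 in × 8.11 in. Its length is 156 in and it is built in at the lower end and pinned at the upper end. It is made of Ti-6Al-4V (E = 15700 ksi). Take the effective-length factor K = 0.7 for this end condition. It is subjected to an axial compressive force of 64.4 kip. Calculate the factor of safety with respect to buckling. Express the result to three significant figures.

n ≈ 4.95

Buckling occurs about the weak axis: I_min = h·b³/12 with b = 3.31 in (the shorter side).
I_min = 8.11×3.31³/12 = 24.51 in⁴
Effective length L_e = K·L = 0.7 × 156 = 109.2 in
P_cr = π²EI / L_e² = π² × 15700×10³ × 24.51 / 109.2² = 3.185×10^5 lb
Factor of safety n = P_cr / P = 318.48 / 64.4 = 4.95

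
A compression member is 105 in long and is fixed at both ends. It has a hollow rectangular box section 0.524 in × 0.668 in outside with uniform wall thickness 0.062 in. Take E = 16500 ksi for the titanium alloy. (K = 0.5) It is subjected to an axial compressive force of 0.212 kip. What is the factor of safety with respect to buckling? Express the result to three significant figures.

n ≈ 1.42

Inner dimensions: h_i = 0.668 − 2×0.062 = 0.5440 in, b_i = 0.524 − 2×0.062 = 0.4000 in
Weak-axis I_min = (h_o·b_o³ − h_i·b_i³)/12 with b_o = 0.524, b_i = 0.4000 in (shorter outer/inner sides).
I_min = (0.668×0.524³ − 0.5440×0.4000³)/12 = 5.108×10^-3 in⁴
Effective length L_e = K·L = 0.5 × 105 = 52.50 in
P_cr = π²EI / L_e² = π² × 16500×10³ × 5.108×10^-3 / 52.50² = 301.8 lb
Factor of safety n = P_cr / P = 0.30179 / 0.212 = 1.42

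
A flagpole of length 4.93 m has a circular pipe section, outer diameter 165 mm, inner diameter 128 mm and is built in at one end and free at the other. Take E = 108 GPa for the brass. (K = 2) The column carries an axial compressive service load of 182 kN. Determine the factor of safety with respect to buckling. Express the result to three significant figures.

d_o = 165 mm, d_i = 128 mm
I = π(d_o⁴ − d_i⁴)/64 = π(165⁴ − 128.0⁴)/64 = 2.321×10^7 mm⁴
I = 2.321×10^7 mm⁴ = 2.321×10^-5 m⁴
Effective length L_e = K·L = 2 × 4.93 = 9.860 m
P_cr = π²EI / L_e² = π² × 108×10⁹ × 2.321×10^-5 / 9.860² = 2.544×10^5 N
Factor of safety n = P_cr / P = 254.44 / 182 = 1.40

n ≈ 1.40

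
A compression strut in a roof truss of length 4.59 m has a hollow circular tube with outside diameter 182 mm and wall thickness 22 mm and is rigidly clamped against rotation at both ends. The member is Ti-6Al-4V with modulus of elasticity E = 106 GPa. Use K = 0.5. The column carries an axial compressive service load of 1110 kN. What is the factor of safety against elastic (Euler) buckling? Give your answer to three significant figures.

Inner diameter d_i = 182 − 2×22 = 138.0 mm
I = π(d_o⁴ − d_i⁴)/64 = π(182⁴ − 138.0⁴)/64 = 3.606×10^7 mm⁴
I = 3.606×10^7 mm⁴ = 3.606×10^-5 m⁴
Effective length L_e = K·L = 0.5 × 4.59 = 2.295 m
P_cr = π²EI / L_e² = π² × 106×10⁹ × 3.606×10^-5 / 2.295² = 7.162×10^6 N
Factor of safety n = P_cr / P = 7161.7 / 1110 = 6.45

n ≈ 6.45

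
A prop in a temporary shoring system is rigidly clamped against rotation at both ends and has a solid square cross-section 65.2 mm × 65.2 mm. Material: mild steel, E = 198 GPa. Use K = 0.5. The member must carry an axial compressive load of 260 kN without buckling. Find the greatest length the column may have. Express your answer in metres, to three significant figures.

I = a⁴/12 = 65.2⁴/12 = 1.506×10^6 mm⁴
I = 1.506×10^-6 m⁴
At the buckling limit P_cr = P = 2.600×10^5 N
From P_cr = π²EI/(K·L)²:  L = (1/K)·√(π²EI/P_cr) = (1/0.5)·√(π²×1.98×10^11×1.506×10^-6/2.600×10^5)
L = 6.73 m

L_max ≈ 6.73 m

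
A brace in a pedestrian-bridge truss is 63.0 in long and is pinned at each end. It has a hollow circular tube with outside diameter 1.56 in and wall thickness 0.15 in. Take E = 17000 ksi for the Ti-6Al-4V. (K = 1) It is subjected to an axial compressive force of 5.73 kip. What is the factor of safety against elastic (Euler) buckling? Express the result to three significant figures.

Inner diameter d_i = 1.56 − 2×0.15 = 1.260 in
I = π(d_o⁴ − d_i⁴)/64 = π(1.56⁴ − 1.260⁴)/64 = 0.1670 in⁴
Effective length L_e = K·L = 1 × 63.0 = 63.00 in
P_cr = π²EI / L_e² = π² × 17000×10³ × 0.1670 / 63.00² = 7.059×10^3 lb
Factor of safety n = P_cr / P = 7.0593 / 5.73 = 1.23

n ≈ 1.23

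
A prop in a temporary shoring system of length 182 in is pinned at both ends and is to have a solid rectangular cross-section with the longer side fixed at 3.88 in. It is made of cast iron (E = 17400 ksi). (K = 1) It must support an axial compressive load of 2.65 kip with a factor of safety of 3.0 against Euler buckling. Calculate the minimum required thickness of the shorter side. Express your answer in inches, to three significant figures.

Required P_cr = n·P = 3.0 × 2.65 = 7.950 kip
L_e = K·L = 1 × 182 = 182.0 in
Required I = P_cr·L_e²/(π²E) = 7.950×10^3 × 182.0² / (π² × 1.74×10^7) = 1.533 in⁴
Rectangle, weak axis: I_min = h·b³/12 with h = 3.88 in fixed  ⇒  b = (12I/h)^(1/3) = 1.68 in

b ≈ 1.68 in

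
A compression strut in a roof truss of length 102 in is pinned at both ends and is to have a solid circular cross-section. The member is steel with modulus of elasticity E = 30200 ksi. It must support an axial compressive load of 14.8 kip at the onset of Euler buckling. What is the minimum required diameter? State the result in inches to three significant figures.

d ≈ 1.80 in

L_e = K·L = 1 × 102 = 102.0 in
Required I = P_cr·L_e²/(π²E) = 1.480×10^4 × 102.0² / (π² × 3.02×10^7) = 0.5166 in⁴
Solid circle: I = πd⁴/64  ⇒  d = (64I/π)^(1/4) = (64×0.5166/π)^(1/4) = 1.80 in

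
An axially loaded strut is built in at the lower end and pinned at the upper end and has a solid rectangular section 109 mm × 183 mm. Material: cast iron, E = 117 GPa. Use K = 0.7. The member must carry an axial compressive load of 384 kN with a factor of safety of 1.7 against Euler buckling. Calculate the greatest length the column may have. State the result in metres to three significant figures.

L_max ≈ 8.44 m

Buckling occurs about the weak axis: I_min = h·b³/12 with b = 109 mm (the shorter side).
I_min = 183×109³/12 = 1.975×10^7 mm⁴
I = 1.975×10^-5 m⁴
Required critical load P_cr = n·P = 1.7 × 384 = 652.8 kN = 6.528×10^5 N
From P_cr = π²EI/(K·L)²:  L = (1/K)·√(π²EI/P_cr) = (1/0.7)·√(π²×1.17×10^11×1.975×10^-5/6.528×10^5)
L = 8.44 m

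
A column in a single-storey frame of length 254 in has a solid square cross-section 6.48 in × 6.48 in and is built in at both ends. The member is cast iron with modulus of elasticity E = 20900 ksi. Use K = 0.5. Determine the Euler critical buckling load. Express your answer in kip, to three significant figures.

P_cr ≈ 1880 kip

I = a⁴/12 = 6.48⁴/12 = 146.9 in⁴
Effective length L_e = K·L = 0.5 × 254 = 127.0 in
P_cr = π²EI / L_e² = π² × 20900×10³ × 146.9 / 127.0² = 1.879×10^6 lb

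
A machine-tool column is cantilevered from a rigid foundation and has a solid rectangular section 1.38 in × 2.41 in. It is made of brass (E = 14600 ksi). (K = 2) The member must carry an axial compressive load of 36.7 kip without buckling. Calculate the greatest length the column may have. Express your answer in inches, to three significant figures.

L_max ≈ 22.8 in

Buckling occurs about the weak axis: I_min = h·b³/12 with b = 1.38 in (the shorter side).
I_min = 2.41×1.38³/12 = 0.5278 in⁴
At the buckling limit P_cr = P = 3.670×10^4 lb
From P_cr = π²EI/(K·L)²:  L = (1/K)·√(π²EI/P_cr) = (1/2)·√(π²×1.46×10^7×0.5278/3.670×10^4)
L = 22.8 in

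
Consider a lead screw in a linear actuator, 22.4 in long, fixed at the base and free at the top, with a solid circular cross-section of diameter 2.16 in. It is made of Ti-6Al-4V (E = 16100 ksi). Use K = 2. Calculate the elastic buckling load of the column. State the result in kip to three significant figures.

P_cr ≈ 84.6 kip

I = πd⁴/64 = π×2.16⁴/64 = 1.069 in⁴
Effective length L_e = K·L = 2 × 22.4 = 44.80 in
P_cr = π²EI / L_e² = π² × 16100×10³ × 1.069 / 44.80² = 8.460×10^4 lb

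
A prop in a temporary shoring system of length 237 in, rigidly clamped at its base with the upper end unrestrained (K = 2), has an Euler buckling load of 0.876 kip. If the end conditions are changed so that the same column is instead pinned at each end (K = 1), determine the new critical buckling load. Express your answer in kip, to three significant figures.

P_cr ≈ 3.50 kip

P_cr ∝ 1/K², so P_cr,new = P_cr,old × (K_old/K_new)² = 0.876 × (2/1)²
= 0.876 × 4.000 = 3.50 kip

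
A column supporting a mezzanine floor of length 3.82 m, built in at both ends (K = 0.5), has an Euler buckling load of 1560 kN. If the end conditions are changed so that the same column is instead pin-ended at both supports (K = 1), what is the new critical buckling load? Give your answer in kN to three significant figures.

P_cr ∝ 1/K², so P_cr,new = P_cr,old × (K_old/K_new)² = 1560 × (0.5/1)²
= 1560 × 0.2500 = 390 kN

P_cr ≈ 390 kN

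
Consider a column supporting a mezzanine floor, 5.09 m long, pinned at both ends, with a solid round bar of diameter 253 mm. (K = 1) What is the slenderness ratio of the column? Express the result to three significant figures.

λ ≈ 80.5

For a solid circle r = d/4 = 253/4 = 63.25 mm
L_e = K·L = 1 × 5.09 m = 5.090 m = 5090.0 mm
λ = L_e / r_min = 5090.0 / 63.25 = 80.5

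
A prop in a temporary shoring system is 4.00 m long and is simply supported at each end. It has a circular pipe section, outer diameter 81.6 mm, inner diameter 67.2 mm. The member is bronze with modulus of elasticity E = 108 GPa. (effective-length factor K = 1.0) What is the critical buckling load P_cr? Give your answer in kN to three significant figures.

P_cr ≈ 78.3 kN

d_o = 81.6 mm, d_i = 67.2 mm
I = π(d_o⁴ − d_i⁴)/64 = π(81.6⁴ − 67.20⁴)/64 = 1.175×10^6 mm⁴
I = 1.175×10^6 mm⁴ = 1.175×10^-6 m⁴
Effective length L_e = K·L = 1 × 4.00 = 4.000 m
P_cr = π²EI / L_e² = π² × 108×10⁹ × 1.175×10^-6 / 4.000² = 7.830×10^4 N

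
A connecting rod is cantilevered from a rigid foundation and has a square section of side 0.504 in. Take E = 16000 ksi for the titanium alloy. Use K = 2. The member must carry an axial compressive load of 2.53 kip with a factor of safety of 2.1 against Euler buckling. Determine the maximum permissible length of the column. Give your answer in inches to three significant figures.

L_max ≈ 6.32 in

I = a⁴/12 = 0.504⁴/12 = 5.377×10^-3 in⁴
Required critical load P_cr = n·P = 2.1 × 2.53 = 5.313 kip = 5.313×10^3 lb
From P_cr = π²EI/(K·L)²:  L = (1/K)·√(π²EI/P_cr) = (1/2)·√(π²×1.60×10^7×5.377×10^-3/5.313×10^3)
L = 6.32 in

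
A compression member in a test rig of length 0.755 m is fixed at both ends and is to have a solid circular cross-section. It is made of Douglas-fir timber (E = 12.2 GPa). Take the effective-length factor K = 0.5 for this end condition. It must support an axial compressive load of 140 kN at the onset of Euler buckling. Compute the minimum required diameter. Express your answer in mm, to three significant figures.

d ≈ 42.9 mm

L_e = K·L = 0.5 × 0.755 = 0.3775 m
Required I = P_cr·L_e²/(π²E) = 1.400×10^5 × 0.3775² / (π² × 1.22×10^10) = 1.657×10^-7 m⁴
I_req = 1.657×10^5 mm⁴
Solid circle: I = πd⁴/64  ⇒  d = (64I/π)^(1/4) = (64×1.657×10^5/π)^(1/4) = 42.9 mm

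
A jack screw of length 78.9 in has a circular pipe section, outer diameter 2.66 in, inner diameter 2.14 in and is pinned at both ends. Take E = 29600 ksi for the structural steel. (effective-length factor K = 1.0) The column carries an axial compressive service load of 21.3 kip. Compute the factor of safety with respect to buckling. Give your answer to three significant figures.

d_o = 2.66 in, d_i = 2.14 in
I = π(d_o⁴ − d_i⁴)/64 = π(2.66⁴ − 2.140⁴)/64 = 1.428 in⁴
Effective length L_e = K·L = 1 × 78.9 = 78.90 in
P_cr = π²EI / L_e² = π² × 29600×10³ × 1.428 / 78.90² = 6.701×10^4 lb
Factor of safety n = P_cr / P = 67.015 / 21.3 = 3.15

n ≈ 3.15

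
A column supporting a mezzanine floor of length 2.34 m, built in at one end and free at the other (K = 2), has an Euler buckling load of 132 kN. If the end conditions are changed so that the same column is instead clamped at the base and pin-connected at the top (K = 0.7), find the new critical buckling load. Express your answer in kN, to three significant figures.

P_cr ≈ 1080 kN

P_cr ∝ 1/K², so P_cr,new = P_cr,old × (K_old/K_new)² = 132 × (2/0.7)²
= 132 × 8.163 = 1080 kN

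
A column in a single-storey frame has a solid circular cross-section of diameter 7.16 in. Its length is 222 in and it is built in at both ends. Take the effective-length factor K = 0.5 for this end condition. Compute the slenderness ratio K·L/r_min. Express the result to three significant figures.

λ ≈ 62.0

For a solid circle r = d/4 = 7.16/4 = 1.790 in
L_e = K·L = 0.5 × 222 = 111.0 in
λ = L_e / r_min = 111.00 / 1.790 = 62.0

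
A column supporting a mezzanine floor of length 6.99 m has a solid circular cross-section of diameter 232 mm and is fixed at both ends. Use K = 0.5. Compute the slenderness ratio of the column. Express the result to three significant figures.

For a solid circle r = d/4 = 232/4 = 58.00 mm
L_e = K·L = 0.5 × 6.99 m = 3.495 m = 3495.0 mm
λ = L_e / r_min = 3495.0 / 58.00 = 60.3

λ ≈ 60.3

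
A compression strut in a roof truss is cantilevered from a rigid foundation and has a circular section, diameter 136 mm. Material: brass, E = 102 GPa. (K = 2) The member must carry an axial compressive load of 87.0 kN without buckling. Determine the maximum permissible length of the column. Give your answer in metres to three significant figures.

I = πd⁴/64 = π×136⁴/64 = 1.679×10^7 mm⁴
I = 1.679×10^-5 m⁴
At the buckling limit P_cr = P = 8.700×10^4 N
From P_cr = π²EI/(K·L)²:  L = (1/K)·√(π²EI/P_cr) = (1/2)·√(π²×1.02×10^11×1.679×10^-5/8.700×10^4)
L = 6.97 m

L_max ≈ 6.97 m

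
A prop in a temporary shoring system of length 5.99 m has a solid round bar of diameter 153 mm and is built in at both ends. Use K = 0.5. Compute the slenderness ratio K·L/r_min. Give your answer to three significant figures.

λ ≈ 78.3

For a solid circle r = d/4 = 153/4 = 38.25 mm
L_e = K·L = 0.5 × 5.99 m = 2.995 m = 2995.0 mm
λ = L_e / r_min = 2995.0 / 38.25 = 78.3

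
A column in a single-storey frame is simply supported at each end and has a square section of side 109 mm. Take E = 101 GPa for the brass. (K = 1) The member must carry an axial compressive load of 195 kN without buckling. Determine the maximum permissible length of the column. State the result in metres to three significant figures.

I = a⁴/12 = 109⁴/12 = 1.176×10^7 mm⁴
I = 1.176×10^-5 m⁴
At the buckling limit P_cr = P = 1.950×10^5 N
From P_cr = π²EI/(K·L)²:  L = (1/K)·√(π²EI/P_cr) = (1/1)·√(π²×1.01×10^11×1.176×10^-5/1.950×10^5)
L = 7.75 m

L_max ≈ 7.75 m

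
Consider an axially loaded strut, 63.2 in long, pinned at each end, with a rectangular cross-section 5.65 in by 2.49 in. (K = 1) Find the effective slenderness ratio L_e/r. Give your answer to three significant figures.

Buckling occurs about the weak axis: I_min = h·b³/12 with b = 2.49 in (the shorter side).
I_min = 5.65×2.49³/12 = 7.269 in⁴
A = 14.07 in²;  r_min = √(I/A) = √(7.269/14.07) = 0.7188 in
L_e = K·L = 1 × 63.2 = 63.20 in
λ = L_e / r_min = 63.200 / 0.7188 = 87.9

λ ≈ 87.9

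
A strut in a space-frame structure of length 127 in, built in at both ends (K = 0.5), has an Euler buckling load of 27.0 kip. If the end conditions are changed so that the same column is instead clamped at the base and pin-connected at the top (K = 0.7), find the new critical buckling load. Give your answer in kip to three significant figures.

P_cr ∝ 1/K², so P_cr,new = P_cr,old × (K_old/K_new)² = 27.0 × (0.5/0.7)²
= 27.0 × 0.5102 = 13.8 kip

P_cr ≈ 13.8 kip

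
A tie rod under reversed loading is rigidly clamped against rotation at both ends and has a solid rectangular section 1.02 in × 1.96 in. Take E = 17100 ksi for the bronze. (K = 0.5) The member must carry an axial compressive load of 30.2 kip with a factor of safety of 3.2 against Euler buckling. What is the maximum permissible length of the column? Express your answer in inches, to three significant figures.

Buckling occurs about the weak axis: I_min = h·b³/12 with b = 1.02 in (the shorter side).
I_min = 1.96×1.02³/12 = 0.1733 in⁴
Required critical load P_cr = n·P = 3.2 × 30.2 = 96.64 kip = 9.664×10^4 lb
From P_cr = π²EI/(K·L)²:  L = (1/K)·√(π²EI/P_cr) = (1/0.5)·√(π²×1.71×10^7×0.1733/9.664×10^4)
L = 34.8 in

L_max ≈ 34.8 in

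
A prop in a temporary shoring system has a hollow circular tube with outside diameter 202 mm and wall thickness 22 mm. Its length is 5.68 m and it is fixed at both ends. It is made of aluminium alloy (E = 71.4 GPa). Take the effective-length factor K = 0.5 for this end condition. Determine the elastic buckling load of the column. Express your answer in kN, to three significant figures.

Inner diameter d_i = 202 − 2×22 = 158.0 mm
I = π(d_o⁴ − d_i⁴)/64 = π(202⁴ − 158.0⁴)/64 = 5.114×10^7 mm⁴
I = 5.114×10^7 mm⁴ = 5.114×10^-5 m⁴
Effective length L_e = K·L = 0.5 × 5.68 = 2.840 m
P_cr = π²EI / L_e² = π² × 71.4×10⁹ × 5.114×10^-5 / 2.840² = 4.468×10^6 N

P_cr ≈ 4470 kN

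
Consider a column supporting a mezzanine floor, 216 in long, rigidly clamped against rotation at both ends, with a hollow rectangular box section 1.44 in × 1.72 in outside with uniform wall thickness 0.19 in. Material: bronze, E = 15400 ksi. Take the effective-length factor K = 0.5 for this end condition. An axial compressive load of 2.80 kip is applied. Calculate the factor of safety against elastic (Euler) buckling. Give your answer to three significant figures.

n ≈ 1.37

Inner dimensions: h_i = 1.72 − 2×0.19 = 1.340 in, b_i = 1.44 − 2×0.19 = 1.060 in
Weak-axis I_min = (h_o·b_o³ − h_i·b_i³)/12 with b_o = 1.44, b_i = 1.060 in (shorter outer/inner sides).
I_min = (1.72×1.44³ − 1.340×1.060³)/12 = 0.2950 in⁴
Effective length L_e = K·L = 0.5 × 216 = 108.0 in
P_cr = π²EI / L_e² = π² × 15400×10³ × 0.2950 / 108.0² = 3.844×10^3 lb
Factor of safety n = P_cr / P = 3.8440 / 2.80 = 1.37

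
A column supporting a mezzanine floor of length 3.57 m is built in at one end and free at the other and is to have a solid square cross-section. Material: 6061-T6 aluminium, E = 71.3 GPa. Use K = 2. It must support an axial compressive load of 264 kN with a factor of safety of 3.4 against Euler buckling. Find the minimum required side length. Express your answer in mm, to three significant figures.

a ≈ 167 mm

Required P_cr = n·P = 3.4 × 264 = 897.6 kN
L_e = K·L = 2 × 3.57 = 7.140 m
Required I = P_cr·L_e²/(π²E) = 8.976×10^5 × 7.140² / (π² × 7.13×10^10) = 6.503×10^-5 m⁴
I_req = 6.503×10^7 mm⁴
Solid square: I = a⁴/12  ⇒  a = (12I)^(1/4) = (12×6.503×10^7)^(1/4) = 167 mm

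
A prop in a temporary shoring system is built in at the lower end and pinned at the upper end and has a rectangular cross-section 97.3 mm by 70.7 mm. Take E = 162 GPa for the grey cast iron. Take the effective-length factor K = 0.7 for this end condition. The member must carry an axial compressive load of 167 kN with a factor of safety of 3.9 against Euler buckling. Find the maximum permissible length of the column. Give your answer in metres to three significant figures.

Buckling occurs about the weak axis: I_min = h·b³/12 with b = 70.7 mm (the shorter side).
I_min = 97.3×70.7³/12 = 2.865×10^6 mm⁴
I = 2.865×10^-6 m⁴
Required critical load P_cr = n·P = 3.9 × 167 = 651.3 kN = 6.513×10^5 N
From P_cr = π²EI/(K·L)²:  L = (1/K)·√(π²EI/P_cr) = (1/0.7)·√(π²×1.62×10^11×2.865×10^-6/6.513×10^5)
L = 3.79 m

L_max ≈ 3.79 m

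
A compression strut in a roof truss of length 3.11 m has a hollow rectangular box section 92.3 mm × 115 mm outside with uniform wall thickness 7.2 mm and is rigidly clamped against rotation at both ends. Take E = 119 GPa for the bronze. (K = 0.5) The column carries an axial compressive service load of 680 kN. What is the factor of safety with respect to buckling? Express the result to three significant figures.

n ≈ 2.55

Inner dimensions: h_i = 115 − 2×7.2 = 100.6 mm, b_i = 92.3 − 2×7.2 = 77.90 mm
Weak-axis I_min = (h_o·b_o³ − h_i·b_i³)/12 with b_o = 92.3, b_i = 77.90 mm (shorter outer/inner sides).
I_min = (115×92.3³ − 100.6×77.90³)/12 = 3.573×10^6 mm⁴
I = 3.573×10^6 mm⁴ = 3.573×10^-6 m⁴
Effective length L_e = K·L = 0.5 × 3.11 = 1.555 m
P_cr = π²EI / L_e² = π² × 119×10⁹ × 3.573×10^-6 / 1.555² = 1.735×10^6 N
Factor of safety n = P_cr / P = 1735.3 / 680 = 2.55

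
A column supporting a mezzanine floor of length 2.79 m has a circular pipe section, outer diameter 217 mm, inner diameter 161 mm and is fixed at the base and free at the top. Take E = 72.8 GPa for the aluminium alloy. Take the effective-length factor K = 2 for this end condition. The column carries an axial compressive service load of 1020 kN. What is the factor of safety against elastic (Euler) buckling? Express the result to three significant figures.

n ≈ 1.72

d_o = 217 mm, d_i = 161 mm
I = π(d_o⁴ − d_i⁴)/64 = π(217⁴ − 161.0⁴)/64 = 7.586×10^7 mm⁴
I = 7.586×10^7 mm⁴ = 7.586×10^-5 m⁴
Effective length L_e = K·L = 2 × 2.79 = 5.580 m
P_cr = π²EI / L_e² = π² × 72.8×10⁹ × 7.586×10^-5 / 5.580² = 1.751×10^6 N
Factor of safety n = P_cr / P = 1750.6 / 1020 = 1.72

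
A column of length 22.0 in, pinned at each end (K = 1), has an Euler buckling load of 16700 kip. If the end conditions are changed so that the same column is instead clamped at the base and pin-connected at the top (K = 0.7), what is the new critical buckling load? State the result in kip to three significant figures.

P_cr ≈ 34100 kip

P_cr ∝ 1/K², so P_cr,new = P_cr,old × (K_old/K_new)² = 16700 × (1/0.7)²
= 16700 × 2.041 = 34100 kip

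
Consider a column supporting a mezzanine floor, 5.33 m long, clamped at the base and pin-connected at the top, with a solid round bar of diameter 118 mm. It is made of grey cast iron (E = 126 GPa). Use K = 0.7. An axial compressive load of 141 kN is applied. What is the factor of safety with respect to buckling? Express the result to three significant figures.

n ≈ 6.03

I = πd⁴/64 = π×118⁴/64 = 9.517×10^6 mm⁴
I = 9.517×10^6 mm⁴ = 9.517×10^-6 m⁴
Effective length L_e = K·L = 0.7 × 5.33 = 3.731 m
P_cr = π²EI / L_e² = π² × 126×10⁹ × 9.517×10^-6 / 3.731² = 8.502×10^5 N
Factor of safety n = P_cr / P = 850.19 / 141 = 6.03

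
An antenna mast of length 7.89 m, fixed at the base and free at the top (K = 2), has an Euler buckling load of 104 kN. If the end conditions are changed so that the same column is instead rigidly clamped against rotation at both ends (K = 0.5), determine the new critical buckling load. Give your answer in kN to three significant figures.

P_cr ≈ 1660 kN

P_cr ∝ 1/K², so P_cr,new = P_cr,old × (K_old/K_new)² = 104 × (2/0.5)²
= 104 × 16.00 = 1660 kN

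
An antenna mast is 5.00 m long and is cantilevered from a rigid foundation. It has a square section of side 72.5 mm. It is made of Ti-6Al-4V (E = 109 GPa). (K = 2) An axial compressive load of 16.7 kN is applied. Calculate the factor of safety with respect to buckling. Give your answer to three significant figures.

I = a⁴/12 = 72.5⁴/12 = 2.302×10^6 mm⁴
I = 2.302×10^6 mm⁴ = 2.302×10^-6 m⁴
Effective length L_e = K·L = 2 × 5.00 = 10.00 m
P_cr = π²EI / L_e² = π² × 109×10⁹ × 2.302×10^-6 / 10.00² = 2.477×10^4 N
Factor of safety n = P_cr / P = 24.768 / 16.7 = 1.48

n ≈ 1.48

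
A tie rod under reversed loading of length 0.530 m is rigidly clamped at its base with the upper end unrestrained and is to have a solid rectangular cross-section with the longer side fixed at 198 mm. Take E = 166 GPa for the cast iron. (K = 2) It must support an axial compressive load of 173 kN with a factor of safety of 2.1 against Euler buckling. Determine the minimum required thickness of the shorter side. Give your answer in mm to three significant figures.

Required P_cr = n·P = 2.1 × 173 = 363.3 kN
L_e = K·L = 2 × 0.530 = 1.060 m
Required I = P_cr·L_e²/(π²E) = 3.633×10^5 × 1.060² / (π² × 1.66×10^11) = 2.492×10^-7 m⁴
I_req = 2.492×10^5 mm⁴
Rectangle, weak axis: I_min = h·b³/12 with h = 198 mm fixed  ⇒  b = (12I/h)^(1/3) = 24.7 mm

b ≈ 24.7 mm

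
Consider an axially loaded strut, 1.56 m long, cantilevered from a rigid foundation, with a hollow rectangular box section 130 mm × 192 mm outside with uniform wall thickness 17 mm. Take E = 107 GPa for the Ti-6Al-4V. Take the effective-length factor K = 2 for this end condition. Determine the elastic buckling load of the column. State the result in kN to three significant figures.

Inner dimensions: h_i = 192 − 2×17 = 158.0 mm, b_i = 130 − 2×17 = 96.00 mm
Weak-axis I_min = (h_o·b_o³ − h_i·b_i³)/12 with b_o = 130, b_i = 96.00 mm (shorter outer/inner sides).
I_min = (192×130³ − 158.0×96.00³)/12 = 2.350×10^7 mm⁴
I = 2.350×10^7 mm⁴ = 2.350×10^-5 m⁴
Effective length L_e = K·L = 2 × 1.56 = 3.120 m
P_cr = π²EI / L_e² = π² × 107×10⁹ × 2.350×10^-5 / 3.120² = 2.550×10^6 N

P_cr ≈ 2550 kN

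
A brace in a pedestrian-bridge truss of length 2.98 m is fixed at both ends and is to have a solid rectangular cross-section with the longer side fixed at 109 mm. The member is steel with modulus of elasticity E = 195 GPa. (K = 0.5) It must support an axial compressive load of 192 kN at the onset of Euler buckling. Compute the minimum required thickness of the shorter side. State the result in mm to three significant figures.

L_e = K·L = 0.5 × 2.98 = 1.490 m
Required I = P_cr·L_e²/(π²E) = 1.920×10^5 × 1.490² / (π² × 1.95×10^11) = 2.215×10^-7 m⁴
I_req = 2.215×10^5 mm⁴
Rectangle, weak axis: I_min = h·b³/12 with h = 109 mm fixed  ⇒  b = (12I/h)^(1/3) = 29.0 mm

b ≈ 29.0 mm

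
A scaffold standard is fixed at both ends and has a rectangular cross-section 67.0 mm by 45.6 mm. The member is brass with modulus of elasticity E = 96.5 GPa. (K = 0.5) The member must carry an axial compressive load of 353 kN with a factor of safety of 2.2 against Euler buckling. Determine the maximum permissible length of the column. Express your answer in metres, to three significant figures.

L_max ≈ 1.61 m

Buckling occurs about the weak axis: I_min = h·b³/12 with b = 45.6 mm (the shorter side).
I_min = 67.0×45.6³/12 = 5.294×10^5 mm⁴
I = 5.294×10^-7 m⁴
Required critical load P_cr = n·P = 2.2 × 353 = 776.6 kN = 7.766×10^5 N
From P_cr = π²EI/(K·L)²:  L = (1/K)·√(π²EI/P_cr) = (1/0.5)·√(π²×9.65×10^10×5.294×10^-7/7.766×10^5)
L = 1.61 m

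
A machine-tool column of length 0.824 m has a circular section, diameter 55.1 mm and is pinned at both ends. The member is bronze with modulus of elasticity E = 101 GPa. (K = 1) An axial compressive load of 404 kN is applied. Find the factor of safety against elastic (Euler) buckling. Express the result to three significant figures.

I = πd⁴/64 = π×55.1⁴/64 = 4.525×10^5 mm⁴
I = 4.525×10^5 mm⁴ = 4.525×10^-7 m⁴
Effective length L_e = K·L = 1 × 0.824 = 0.8240 m
P_cr = π²EI / L_e² = π² × 101×10⁹ × 4.525×10^-7 / 0.8240² = 6.643×10^5 N
Factor of safety n = P_cr / P = 664.27 / 404 = 1.64

n ≈ 1.64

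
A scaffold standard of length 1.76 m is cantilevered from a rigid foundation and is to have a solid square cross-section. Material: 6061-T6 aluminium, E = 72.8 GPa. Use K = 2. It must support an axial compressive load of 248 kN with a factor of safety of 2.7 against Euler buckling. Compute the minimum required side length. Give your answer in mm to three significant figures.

a ≈ 108 mm

Required P_cr = n·P = 2.7 × 248 = 669.6 kN
L_e = K·L = 2 × 1.76 = 3.520 m
Required I = P_cr·L_e²/(π²E) = 6.696×10^5 × 3.520² / (π² × 7.28×10^10) = 1.155×10^-5 m⁴
I_req = 1.155×10^7 mm⁴
Solid square: I = a⁴/12  ⇒  a = (12I)^(1/4) = (12×1.155×10^7)^(1/4) = 108 mm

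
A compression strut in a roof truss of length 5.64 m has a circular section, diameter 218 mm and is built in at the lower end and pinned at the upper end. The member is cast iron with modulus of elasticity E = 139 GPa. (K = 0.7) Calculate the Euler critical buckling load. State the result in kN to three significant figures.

P_cr ≈ 9760 kN

I = πd⁴/64 = π×218⁴/64 = 1.109×10^8 mm⁴
I = 1.109×10^8 mm⁴ = 1.109×10^-4 m⁴
Effective length L_e = K·L = 0.7 × 5.64 = 3.948 m
P_cr = π²EI / L_e² = π² × 139×10⁹ × 1.109×10^-4 / 3.948² = 9.758×10^6 N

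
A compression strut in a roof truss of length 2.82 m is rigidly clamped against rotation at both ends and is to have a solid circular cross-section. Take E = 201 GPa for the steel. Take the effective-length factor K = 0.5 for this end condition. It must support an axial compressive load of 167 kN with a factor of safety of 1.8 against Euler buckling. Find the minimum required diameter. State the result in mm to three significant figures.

Required P_cr = n·P = 1.8 × 167 = 300.6 kN
L_e = K·L = 0.5 × 2.82 = 1.410 m
Required I = P_cr·L_e²/(π²E) = 3.006×10^5 × 1.410² / (π² × 2.01×10^11) = 3.013×10^-7 m⁴
I_req = 3.013×10^5 mm⁴
Solid circle: I = πd⁴/64  ⇒  d = (64I/π)^(1/4) = (64×3.013×10^5/π)^(1/4) = 49.8 mm

d ≈ 49.8 mm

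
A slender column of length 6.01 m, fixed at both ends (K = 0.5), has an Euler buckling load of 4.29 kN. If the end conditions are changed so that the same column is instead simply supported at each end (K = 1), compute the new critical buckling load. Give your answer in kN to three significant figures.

P_cr ∝ 1/K², so P_cr,new = P_cr,old × (K_old/K_new)² = 4.29 × (0.5/1)²
= 4.29 × 0.2500 = 1.07 kN

P_cr ≈ 1.07 kN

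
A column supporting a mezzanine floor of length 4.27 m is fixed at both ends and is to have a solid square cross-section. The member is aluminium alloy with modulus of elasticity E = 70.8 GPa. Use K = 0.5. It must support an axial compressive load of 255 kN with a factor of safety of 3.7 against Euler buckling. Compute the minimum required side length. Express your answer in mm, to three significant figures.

Required P_cr = n·P = 3.7 × 255 = 943.5 kN
L_e = K·L = 0.5 × 4.27 = 2.135 m
Required I = P_cr·L_e²/(π²E) = 9.435×10^5 × 2.135² / (π² × 7.08×10^10) = 6.155×10^-6 m⁴
I_req = 6.155×10^6 mm⁴
Solid square: I = a⁴/12  ⇒  a = (12I)^(1/4) = (12×6.155×10^6)^(1/4) = 92.7 mm

a ≈ 92.7 mm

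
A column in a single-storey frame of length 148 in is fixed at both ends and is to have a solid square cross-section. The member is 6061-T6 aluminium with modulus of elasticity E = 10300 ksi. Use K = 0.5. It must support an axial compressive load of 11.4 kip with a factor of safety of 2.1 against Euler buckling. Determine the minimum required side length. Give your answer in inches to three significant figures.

a ≈ 1.98 in

Required P_cr = n·P = 2.1 × 11.4 = 23.94 kip
L_e = K·L = 0.5 × 148 = 74.00 in
Required I = P_cr·L_e²/(π²E) = 2.394×10^4 × 74.00² / (π² × 1.03×10^7) = 1.290 in⁴
Solid square: I = a⁴/12  ⇒  a = (12I)^(1/4) = (12×1.290)^(1/4) = 1.98 in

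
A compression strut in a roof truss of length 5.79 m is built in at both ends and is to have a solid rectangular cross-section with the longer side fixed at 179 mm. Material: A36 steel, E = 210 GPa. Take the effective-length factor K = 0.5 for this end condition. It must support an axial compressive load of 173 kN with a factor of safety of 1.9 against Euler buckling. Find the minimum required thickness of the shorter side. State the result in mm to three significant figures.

b ≈ 44.7 mm

Required P_cr = n·P = 1.9 × 173 = 328.7 kN
L_e = K·L = 0.5 × 5.79 = 2.895 m
Required I = P_cr·L_e²/(π²E) = 3.287×10^5 × 2.895² / (π² × 2.10×10^11) = 1.329×10^-6 m⁴
I_req = 1.329×10^6 mm⁴
Rectangle, weak axis: I_min = h·b³/12 with h = 179 mm fixed  ⇒  b = (12I/h)^(1/3) = 44.7 mm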